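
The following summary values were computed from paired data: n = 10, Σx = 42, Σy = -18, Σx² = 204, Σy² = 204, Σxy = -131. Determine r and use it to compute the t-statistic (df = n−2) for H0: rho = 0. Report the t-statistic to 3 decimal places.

-3.838

Numerator: nΣxy − (Σx)(Σy) = 10·(-131) − (42)(-18) = -554
Denominator: √[(nΣx²−(Σx)²)(nΣy²−(Σy)²)]
  nΣx²−(Σx)² = 10·204 − 1764 = 276;  nΣy²−(Σy)² = 10·204 − 324 = 1716
  √(276·1716) = √473616 = 688.1976
r = -554 / 688.1976 = -0.8050
t = r·√(n−2)/√(1−r²) = -0.8050·√8 / √(1−0.648025) = -2.276884 / 0.593275 = -3.838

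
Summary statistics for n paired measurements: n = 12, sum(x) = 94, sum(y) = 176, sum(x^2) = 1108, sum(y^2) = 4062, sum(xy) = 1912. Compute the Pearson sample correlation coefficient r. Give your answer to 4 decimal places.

S_xy = nΣxy − ΣxΣy = 12·1912 − 94·176 = 22944 − 16544 = 6400
S_xx = nΣx² − (Σx)² = 12·1108 − 94² = 13296 − 8836 = 4460
S_yy = nΣy² − (Σy)² = 12·4062 − 176² = 48744 − 30976 = 17768
r = S_xy / √(S_xx·S_yy) = 6400 / √(4460·17768) = 6400 / √79245280 = 6400 / 8901.9818 = 0.7189

0.7189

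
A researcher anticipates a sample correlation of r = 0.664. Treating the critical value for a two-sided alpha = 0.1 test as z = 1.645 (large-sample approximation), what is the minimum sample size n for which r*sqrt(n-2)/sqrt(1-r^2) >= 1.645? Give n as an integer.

6

r√(n−2)/√(1−r²) ≥ 1.645  ⇔  n−2 ≥ (1.645)²·(1−r²)/r²
(1−r²)/r² = (1−0.440896)/0.440896 = 1.2681
n ≥ 2 + 2.706025·1.2681 = 2 + 3.4315 = 5.4315
⌈5.4315⌉ = 6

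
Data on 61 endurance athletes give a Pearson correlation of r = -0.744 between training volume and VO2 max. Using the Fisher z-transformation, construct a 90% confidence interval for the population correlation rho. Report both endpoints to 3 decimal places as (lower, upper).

Fisher z: z_r = atanh(r) = ½·ln((1+(-0.744))/(1−(-0.744))) = -0.959380
SE(z) = 1/√(n−3) = 1/√58 = 0.131306
90% ⇒ z* = 1.645; margin = 1.645·0.131306 = 0.215998
CI on z-scale: (-1.175378, -0.743382)
Back-transform: tanh(-1.175378) = -0.825989, tanh(-0.743382) = -0.631184

(-0.826, -0.631)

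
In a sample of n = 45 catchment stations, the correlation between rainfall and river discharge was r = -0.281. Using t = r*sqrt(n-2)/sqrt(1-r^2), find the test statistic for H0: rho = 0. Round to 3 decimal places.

-1.920

t = r·√(n−2) / √(1−r²) with r = -0.281, n = 45
  = -0.281·√43 / √(1 − 0.078961)
  = -0.281·6.557439 / 0.959708
  = -1.842640 / 0.959708 = -1.920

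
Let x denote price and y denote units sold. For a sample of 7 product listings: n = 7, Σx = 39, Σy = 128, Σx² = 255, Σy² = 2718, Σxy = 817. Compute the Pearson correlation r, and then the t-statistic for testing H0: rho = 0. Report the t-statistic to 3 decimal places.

3.955

Numerator: nΣxy − (Σx)(Σy) = 7·817 − (39)(128) = 727
Denominator: √[(nΣx²−(Σx)²)(nΣy²−(Σy)²)]
  nΣx²−(Σx)² = 7·255 − 1521 = 264;  nΣy²−(Σy)² = 7·2718 − 16384 = 2642
  √(264·2642) = √697488 = 835.1575
r = 727 / 835.1575 = 0.8705
t = r·√(n−2)/√(1−r²) = 0.8705·√5 / √(1−0.757770) = 1.946497 / 0.492169 = 3.955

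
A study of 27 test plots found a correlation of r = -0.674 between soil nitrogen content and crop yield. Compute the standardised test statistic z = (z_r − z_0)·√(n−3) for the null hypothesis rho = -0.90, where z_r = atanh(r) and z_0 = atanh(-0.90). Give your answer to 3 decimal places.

Fisher z: atanh(-0.674) = -0.818037, atanh(-0.90) = -1.472219
z = (z_r − z_0)·√(n−3) = (-0.818037 − (-1.472219))·√24 = 0.654182 · 4.898979 = 3.205

3.205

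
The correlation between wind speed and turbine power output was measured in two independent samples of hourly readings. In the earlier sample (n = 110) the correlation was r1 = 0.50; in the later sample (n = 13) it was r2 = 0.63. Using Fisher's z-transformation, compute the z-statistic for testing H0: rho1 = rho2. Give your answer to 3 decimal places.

-0.581

z1 = atanh(0.50) = 0.549306,  z2 = atanh(0.63) = 0.741416
SE = √(1/(n1−3) + 1/(n2−3)) = √(1/107 + 1/10) = √(0.0093458 + 0.1000000) = √0.1093458 = 0.330675
z = (z1 − z2)/SE = (0.549306 − 0.741416) / 0.330675 = -0.192110 / 0.330675 = -0.581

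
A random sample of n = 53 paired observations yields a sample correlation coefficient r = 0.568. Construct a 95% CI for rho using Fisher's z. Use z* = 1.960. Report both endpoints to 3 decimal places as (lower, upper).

z_r = atanh(0.568) = 0.644565;  SE = 1/√(n−3) = 1/√50 = 0.141421
z-limits: 0.644565 ± 1.960·0.141421 = 0.644565 ± 0.277185 = [0.367380, 0.921750]
ρ-limits: (tanh 0.367380, tanh 0.921750) = (0.352, 0.727)

(0.352, 0.727)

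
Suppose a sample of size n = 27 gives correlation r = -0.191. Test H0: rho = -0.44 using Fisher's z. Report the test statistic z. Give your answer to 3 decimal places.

Fisher z: atanh(-0.191) = -0.193375, atanh(-0.44) = -0.472231
z = (z_r − z_0)·√(n−3) = (-0.193375 − (-0.472231))·√24 = 0.278856 · 4.898979 = 1.366

1.366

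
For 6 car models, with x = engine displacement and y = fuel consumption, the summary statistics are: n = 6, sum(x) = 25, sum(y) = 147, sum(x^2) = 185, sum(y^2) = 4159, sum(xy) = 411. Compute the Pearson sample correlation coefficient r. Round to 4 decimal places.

-0.9492

S_xy = nΣxy − ΣxΣy = 6·411 − 25·147 = 2466 − 3675 = -1209
S_xx = nΣx² − (Σx)² = 6·185 − 25² = 1110 − 625 = 485
S_yy = nΣy² − (Σy)² = 6·4159 − 147² = 24954 − 21609 = 3345
r = S_xy / √(S_xx·S_yy) = -1209 / √(485·3345) = -1209 / √1622325 = -1209 / 1273.7052 = -0.9492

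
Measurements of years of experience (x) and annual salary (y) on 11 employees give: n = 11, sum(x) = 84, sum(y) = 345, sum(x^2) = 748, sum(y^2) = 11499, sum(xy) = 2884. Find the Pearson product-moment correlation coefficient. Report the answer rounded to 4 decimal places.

0.9278

S_xy = nΣxy − ΣxΣy = 11·2884 − 84·345 = 31724 − 28980 = 2744
S_xx = nΣx² − (Σx)² = 11·748 − 84² = 8228 − 7056 = 1172
S_yy = nΣy² − (Σy)² = 11·11499 − 345² = 126489 − 119025 = 7464
r = S_xy / √(S_xx·S_yy) = 2744 / √(1172·7464) = 2744 / √8747808 = 2744 / 2957.6694 = 0.9278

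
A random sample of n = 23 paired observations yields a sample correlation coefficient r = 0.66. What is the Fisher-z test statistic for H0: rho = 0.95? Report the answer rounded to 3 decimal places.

-4.646

z_r = atanh(0.66) = 0.792814,  z_0 = atanh(0.95) = 1.831781
SE = 1/√(n−3) = 1/√20 = 0.223607
z = (z_r − z_0)/SE = (0.792814 − 1.831781) / 0.223607 = -1.038967 / 0.223607 = -4.646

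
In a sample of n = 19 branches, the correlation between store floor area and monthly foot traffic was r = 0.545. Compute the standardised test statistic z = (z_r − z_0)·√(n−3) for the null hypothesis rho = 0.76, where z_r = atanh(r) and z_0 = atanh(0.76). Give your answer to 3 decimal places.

-1.540

Fisher z: atanh(0.545) = 0.611241, atanh(0.76) = 0.996215
z = (z_r − z_0)·√(n−3) = (0.611241 − 0.996215)·√16 = -0.384974 · 4.000000 = -1.540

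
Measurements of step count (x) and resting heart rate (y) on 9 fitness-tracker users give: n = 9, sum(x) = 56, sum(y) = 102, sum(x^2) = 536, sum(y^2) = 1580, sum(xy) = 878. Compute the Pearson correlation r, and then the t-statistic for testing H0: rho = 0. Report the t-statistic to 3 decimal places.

4.517

Numerator: nΣxy − (Σx)(Σy) = 9·878 − (56)(102) = 2190
Denominator: √[(nΣx²−(Σx)²)(nΣy²−(Σy)²)]
  nΣx²−(Σx)² = 9·536 − 3136 = 1688;  nΣy²−(Σy)² = 9·1580 − 10404 = 3816
  √(1688·3816) = √6441408 = 2537.9929
r = 2190 / 2537.9929 = 0.8629
t = r·√(n−2)/√(1−r²) = 0.8629·√7 / √(1−0.744596) = 2.283019 / 0.505375 = 4.517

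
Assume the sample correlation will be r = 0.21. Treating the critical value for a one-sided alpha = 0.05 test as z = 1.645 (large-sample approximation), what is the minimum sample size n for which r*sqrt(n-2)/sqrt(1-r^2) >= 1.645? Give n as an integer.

61

r√(n−2)/√(1−r²) ≥ 1.645  ⇔  n−2 ≥ (1.645)²·(1−r²)/r²
(1−r²)/r² = (1−0.0441)/0.0441 = 21.6757
n ≥ 2 + 2.706025·21.6757 = 2 + 58.6550 = 60.6550
⌈60.6550⌉ = 61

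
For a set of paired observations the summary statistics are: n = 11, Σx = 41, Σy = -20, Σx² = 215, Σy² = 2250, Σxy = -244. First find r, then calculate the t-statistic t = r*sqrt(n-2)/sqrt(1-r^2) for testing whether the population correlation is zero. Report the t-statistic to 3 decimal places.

-1.540

Numerator: nΣxy − (Σx)(Σy) = 11·(-244) − (41)(-20) = -1864
Denominator: √[(nΣx²−(Σx)²)(nΣy²−(Σy)²)]
  nΣx²−(Σx)² = 11·215 − 1681 = 684;  nΣy²−(Σy)² = 11·2250 − 400 = 24350
  √(684·24350) = √16655400 = 4081.1028
r = -1864 / 4081.1028 = -0.4567
t = r·√(n−2)/√(1−r²) = -0.4567·√9 / √(1−0.208575) = -1.370100 / 0.889621 = -1.540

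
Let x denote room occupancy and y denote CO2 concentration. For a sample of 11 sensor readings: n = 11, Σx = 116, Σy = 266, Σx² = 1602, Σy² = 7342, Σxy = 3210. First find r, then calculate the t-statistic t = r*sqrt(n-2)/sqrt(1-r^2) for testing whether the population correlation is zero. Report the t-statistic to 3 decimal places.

2.859

Numerator: nΣxy − (Σx)(Σy) = 11·3210 − (116)(266) = 4454
Denominator: √[(nΣx²−(Σx)²)(nΣy²−(Σy)²)]
  nΣx²−(Σx)² = 11·1602 − 13456 = 4166;  nΣy²−(Σy)² = 11·7342 − 70756 = 10006
  √(4166·10006) = √41684996 = 6456.3919
r = 4454 / 6456.3919 = 0.6899
t = r·√(n−2)/√(1−r²) = 0.6899·√9 / √(1−0.475962) = 2.069700 / 0.723905 = 2.859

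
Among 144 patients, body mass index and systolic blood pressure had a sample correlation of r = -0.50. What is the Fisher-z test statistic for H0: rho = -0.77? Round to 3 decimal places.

5.593

z_r = atanh(-0.50) = -0.549306,  z_0 = atanh(-0.77) = -1.020328
SE = 1/√(n−3) = 1/√141 = 0.084215
z = (z_r − z_0)/SE = (-0.549306 − (-1.020328)) / 0.084215 = 0.471022 / 0.084215 = 5.593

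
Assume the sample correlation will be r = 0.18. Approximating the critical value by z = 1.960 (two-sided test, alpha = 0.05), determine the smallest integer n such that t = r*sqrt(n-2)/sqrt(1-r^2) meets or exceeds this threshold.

117

Need r·√(n−2)/√(1−r²) ≥ 1.960
√(n−2) ≥ 1.960·√(1−0.0324) / 0.18 = 1.960·0.983667 / 0.18 = 10.7110
n−2 ≥ 114.7255  ⇒  n ≥ 116.7255
Smallest integer n = 117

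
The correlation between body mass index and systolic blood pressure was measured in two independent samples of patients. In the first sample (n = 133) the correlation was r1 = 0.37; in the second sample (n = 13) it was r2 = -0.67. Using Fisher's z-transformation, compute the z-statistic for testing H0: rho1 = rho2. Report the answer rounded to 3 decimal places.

3.654

z1 = atanh(0.37) = 0.388423,  z2 = atanh(-0.67) = -0.810743
SE = √(1/(n1−3) + 1/(n2−3)) = √(1/130 + 1/10) = √(0.0076923 + 0.1000000) = √0.1076923 = 0.328165
z = (z1 − z2)/SE = (0.388423 − (-0.810743)) / 0.328165 = 1.199166 / 0.328165 = 3.654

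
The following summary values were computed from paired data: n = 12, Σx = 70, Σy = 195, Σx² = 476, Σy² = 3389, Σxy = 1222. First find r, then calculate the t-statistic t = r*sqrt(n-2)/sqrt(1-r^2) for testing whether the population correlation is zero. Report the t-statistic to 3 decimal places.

Numerator: nΣxy − (Σx)(Σy) = 12·1222 − (70)(195) = 1014
Denominator: √[(nΣx²−(Σx)²)(nΣy²−(Σy)²)]
  nΣx²−(Σx)² = 12·476 − 4900 = 812;  nΣy²−(Σy)² = 12·3389 − 38025 = 2643
  √(812·2643) = √2146116 = 1464.9628
r = 1014 / 1464.9628 = 0.6922
t = r·√(n−2)/√(1−r²) = 0.6922·√10 / √(1−0.479141) = 2.188929 / 0.721706 = 3.033

3.033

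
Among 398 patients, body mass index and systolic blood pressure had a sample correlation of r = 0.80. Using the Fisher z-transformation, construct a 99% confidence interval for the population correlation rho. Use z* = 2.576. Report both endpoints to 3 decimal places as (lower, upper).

(0.748, 0.842)

z_r = atanh(0.80) = 1.098612;  SE = 1/√(n−3) = 1/√395 = 0.050315
z-limits: 1.098612 ± 2.576·0.050315 = 1.098612 ± 0.129611 = [0.969001, 1.228223]
ρ-limits: (tanh 0.969001, tanh 1.228223) = (0.748, 0.842)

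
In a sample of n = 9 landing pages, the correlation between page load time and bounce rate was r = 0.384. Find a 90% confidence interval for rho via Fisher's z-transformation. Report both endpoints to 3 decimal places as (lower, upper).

(-0.261, 0.792)

z_r = atanh(0.384) = 0.404743;  SE = 1/√(n−3) = 1/√6 = 0.408248
z-limits: 0.404743 ± 1.645·0.408248 = 0.404743 ± 0.671568 = [-0.266825, 1.076311]
ρ-limits: (tanh -0.266825, tanh 1.076311) = (-0.261, 0.792)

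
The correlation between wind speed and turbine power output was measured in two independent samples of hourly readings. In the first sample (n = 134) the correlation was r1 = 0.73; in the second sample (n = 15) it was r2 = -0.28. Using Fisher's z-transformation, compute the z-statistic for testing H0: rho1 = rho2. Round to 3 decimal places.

Fisher z-transforms: z1 = atanh(0.73) = 0.928727, z2 = atanh(-0.28) = -0.287682; difference d = 1.216409
Var(d) = 1/131 + 1/12 = 0.0076336 + 0.0833333 = 0.0909669
z = d/√Var(d) = 1.216409 / √0.0909669 = 1.216409 / 0.301607 = 4.033

4.033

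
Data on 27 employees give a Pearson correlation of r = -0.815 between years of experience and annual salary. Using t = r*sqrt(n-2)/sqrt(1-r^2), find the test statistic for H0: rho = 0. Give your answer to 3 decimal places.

1 − r² = 1 − 0.664225 = 0.335775;  √(1−r²) = 0.579461
√(n−2) = √25 = 5.000000
t = r·√(n−2)/√(1−r²) = -0.815 · 5.000000 / 0.579461 = -7.032

-7.032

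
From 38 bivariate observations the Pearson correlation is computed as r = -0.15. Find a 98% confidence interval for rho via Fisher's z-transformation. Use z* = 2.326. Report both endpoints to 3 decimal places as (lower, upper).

(-0.496, 0.237)

z_r = atanh(-0.15) = -0.151140;  SE = 1/√(n−3) = 1/√35 = 0.169031
z-limits: -0.151140 ± 2.326·0.169031 = -0.151140 ± 0.393166 = [-0.544306, 0.242026]
ρ-limits: (tanh -0.544306, tanh 0.242026) = (-0.496, 0.237)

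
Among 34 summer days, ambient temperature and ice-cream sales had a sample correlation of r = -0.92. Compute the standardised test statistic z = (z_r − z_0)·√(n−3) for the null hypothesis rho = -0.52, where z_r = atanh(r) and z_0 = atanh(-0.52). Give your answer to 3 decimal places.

-5.638

z_r = atanh(-0.92) = -1.589027,  z_0 = atanh(-0.52) = -0.576340
SE = 1/√(n−3) = 1/√31 = 0.179605
z = (z_r − z_0)/SE = (-1.589027 − (-0.576340)) / 0.179605 = -1.012687 / 0.179605 = -5.638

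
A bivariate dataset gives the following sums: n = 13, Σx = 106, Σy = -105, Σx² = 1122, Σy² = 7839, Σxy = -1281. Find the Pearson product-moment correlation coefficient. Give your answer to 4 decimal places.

S_xy = nΣxy − ΣxΣy = 13·(-1281) − 106·(-105) = -16653 − (-11130) = -5523
S_xx = nΣx² − (Σx)² = 13·1122 − 106² = 14586 − 11236 = 3350
S_yy = nΣy² − (Σy)² = 13·7839 − (-105)² = 101907 − 11025 = 90882
r = S_xy / √(S_xx·S_yy) = -5523 / √(3350·90882) = -5523 / √304454700 = -5523 / 17448.6303 = -0.3165

-0.3165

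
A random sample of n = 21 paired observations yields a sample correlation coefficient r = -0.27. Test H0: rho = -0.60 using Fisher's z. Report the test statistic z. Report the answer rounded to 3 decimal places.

1.766

z_r = atanh(-0.27) = -0.276864,  z_0 = atanh(-0.60) = -0.693147
SE = 1/√(n−3) = 1/√18 = 0.235702
z = (z_r − z_0)/SE = (-0.276864 − (-0.693147)) / 0.235702 = 0.416283 / 0.235702 = 1.766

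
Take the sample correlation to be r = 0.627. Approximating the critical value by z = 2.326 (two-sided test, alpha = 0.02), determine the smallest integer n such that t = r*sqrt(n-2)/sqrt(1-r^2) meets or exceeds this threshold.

r√(n−2)/√(1−r²) ≥ 2.326  ⇔  n−2 ≥ (2.326)²·(1−r²)/r²
(1−r²)/r² = (1−0.393129)/0.393129 = 1.5437
n ≥ 2 + 5.410276·1.5437 = 2 + 8.3518 = 10.3518
⌈10.3518⌉ = 11

11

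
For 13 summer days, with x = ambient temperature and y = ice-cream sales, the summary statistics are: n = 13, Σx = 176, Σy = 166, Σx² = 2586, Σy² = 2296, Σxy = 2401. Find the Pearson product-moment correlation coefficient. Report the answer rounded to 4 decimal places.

S_xy = nΣxy − ΣxΣy = 13·2401 − 176·166 = 31213 − 29216 = 1997
S_xx = nΣx² − (Σx)² = 13·2586 − 176² = 33618 − 30976 = 2642
S_yy = nΣy² − (Σy)² = 13·2296 − 166² = 29848 − 27556 = 2292
r = S_xy / √(S_xx·S_yy) = 1997 / √(2642·2292) = 1997 / √6055464 = 1997 / 2460.7852 = 0.8115

0.8115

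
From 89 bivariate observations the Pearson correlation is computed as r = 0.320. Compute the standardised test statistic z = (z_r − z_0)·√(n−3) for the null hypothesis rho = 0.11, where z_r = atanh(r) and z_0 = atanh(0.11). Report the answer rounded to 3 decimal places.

2.051

Fisher z: atanh(0.320) = 0.331647, atanh(0.11) = 0.110447
z = (z_r − z_0)·√(n−3) = (0.331647 − 0.110447)·√86 = 0.221200 · 9.273618 = 2.051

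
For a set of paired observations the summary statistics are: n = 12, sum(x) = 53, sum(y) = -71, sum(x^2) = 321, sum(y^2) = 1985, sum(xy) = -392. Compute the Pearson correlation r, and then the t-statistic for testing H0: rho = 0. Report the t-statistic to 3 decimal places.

-0.688

Numerator: nΣxy − (Σx)(Σy) = 12·(-392) − (53)(-71) = -941
Denominator: √[(nΣx²−(Σx)²)(nΣy²−(Σy)²)]
  nΣx²−(Σx)² = 12·321 − 2809 = 1043;  nΣy²−(Σy)² = 12·1985 − 5041 = 18779
  √(1043·18779) = √19586497 = 4425.6635
r = -941 / 4425.6635 = -0.2126
t = r·√(n−2)/√(1−r²) = -0.2126·√10 / √(1−0.045199) = -0.672300 / 0.977139 = -0.688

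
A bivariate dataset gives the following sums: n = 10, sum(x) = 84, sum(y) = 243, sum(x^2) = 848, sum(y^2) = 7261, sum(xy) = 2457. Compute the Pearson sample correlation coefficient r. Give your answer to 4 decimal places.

S_xy = nΣxy − ΣxΣy = 10·2457 − 84·243 = 24570 − 20412 = 4158
S_xx = nΣx² − (Σx)² = 10·848 − 84² = 8480 − 7056 = 1424
S_yy = nΣy² − (Σy)² = 10·7261 − 243² = 72610 − 59049 = 13561
r = S_xy / √(S_xx·S_yy) = 4158 / √(1424·13561) = 4158 / √19310864 = 4158 / 4394.4128 = 0.9462

0.9462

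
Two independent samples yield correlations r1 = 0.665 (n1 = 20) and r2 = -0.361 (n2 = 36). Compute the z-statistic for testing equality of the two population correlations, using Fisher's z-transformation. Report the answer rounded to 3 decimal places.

Fisher z-transforms: z1 = atanh(0.665) = 0.801725, z2 = atanh(-0.361) = -0.378035; difference d = 1.179760
Var(d) = 1/17 + 1/33 = 0.0588235 + 0.0303030 = 0.0891265
z = d/√Var(d) = 1.179760 / √0.0891265 = 1.179760 / 0.298541 = 3.952

3.952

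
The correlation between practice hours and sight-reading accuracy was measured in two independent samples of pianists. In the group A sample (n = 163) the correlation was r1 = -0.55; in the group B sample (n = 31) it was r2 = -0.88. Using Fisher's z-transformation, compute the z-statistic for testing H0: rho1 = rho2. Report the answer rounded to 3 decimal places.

z1 = atanh(-0.55) = -0.618381,  z2 = atanh(-0.88) = -1.375768
SE = √(1/(n1−3) + 1/(n2−3)) = √(1/160 + 1/28) = √(0.0062500 + 0.0357143) = √0.0419643 = 0.204852
z = (z1 − z2)/SE = (-0.618381 − (-1.375768)) / 0.204852 = 0.757387 / 0.204852 = 3.697

3.697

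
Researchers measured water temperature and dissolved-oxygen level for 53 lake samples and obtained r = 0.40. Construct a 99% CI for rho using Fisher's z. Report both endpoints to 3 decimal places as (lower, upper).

(0.059, 0.657)

Fisher z: z_r = atanh(r) = ½·ln((1+0.40)/(1−0.40)) = 0.423649
SE(z) = 1/√(n−3) = 1/√50 = 0.141421
99% ⇒ z* = 2.576; margin = 2.576·0.141421 = 0.364300
CI on z-scale: (0.059349, 0.787949)
Back-transform: tanh(0.059349) = 0.059279, tanh(0.787949) = 0.657246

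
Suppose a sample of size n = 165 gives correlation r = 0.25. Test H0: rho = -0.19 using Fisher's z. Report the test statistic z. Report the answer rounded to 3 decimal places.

z_r = atanh(0.25) = 0.255413,  z_0 = atanh(-0.19) = -0.192337
SE = 1/√(n−3) = 1/√162 = 0.078567
z = (z_r − z_0)/SE = (0.255413 − (-0.192337)) / 0.078567 = 0.447750 / 0.078567 = 5.699

5.699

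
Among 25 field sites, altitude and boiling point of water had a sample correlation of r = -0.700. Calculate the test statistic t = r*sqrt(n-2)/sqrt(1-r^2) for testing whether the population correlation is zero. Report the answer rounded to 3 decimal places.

1 − r² = 1 − 0.490000 = 0.510000;  √(1−r²) = 0.714143
√(n−2) = √23 = 4.795832
t = r·√(n−2)/√(1−r²) = -0.700 · 4.795832 / 0.714143 = -4.701

-4.701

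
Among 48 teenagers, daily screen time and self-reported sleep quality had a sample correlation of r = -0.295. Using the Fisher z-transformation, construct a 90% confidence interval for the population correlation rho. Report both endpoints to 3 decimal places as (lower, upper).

z_r = atanh(-0.295) = -0.304034;  SE = 1/√(n−3) = 1/√45 = 0.149071
z-limits: -0.304034 ± 1.645·0.149071 = -0.304034 ± 0.245222 = [-0.549256, -0.058812]
ρ-limits: (tanh -0.549256, tanh -0.058812) = (-0.500, -0.059)

(-0.500, -0.059)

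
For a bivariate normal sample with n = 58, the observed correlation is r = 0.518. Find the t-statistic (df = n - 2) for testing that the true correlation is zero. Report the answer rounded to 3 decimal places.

4.532

1 − r² = 1 − 0.268324 = 0.731676;  √(1−r²) = 0.855381
√(n−2) = √56 = 7.483315
t = r·√(n−2)/√(1−r²) = 0.518 · 7.483315 / 0.855381 = 4.532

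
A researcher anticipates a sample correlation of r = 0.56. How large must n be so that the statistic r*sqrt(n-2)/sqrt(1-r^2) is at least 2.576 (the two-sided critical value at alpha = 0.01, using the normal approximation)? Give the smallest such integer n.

17

Need r·√(n−2)/√(1−r²) ≥ 2.576
√(n−2) ≥ 2.576·√(1−0.3136) / 0.56 = 2.576·0.828493 / 0.56 = 3.8111
n−2 ≥ 14.5245  ⇒  n ≥ 16.5245
Smallest integer n = 17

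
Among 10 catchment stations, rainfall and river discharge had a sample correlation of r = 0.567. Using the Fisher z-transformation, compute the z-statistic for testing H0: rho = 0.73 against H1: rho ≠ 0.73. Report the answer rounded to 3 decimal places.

Fisher z: atanh(0.567) = 0.643090, atanh(0.73) = 0.928727
z = (z_r − z_0)·√(n−3) = (0.643090 − 0.928727)·√7 = -0.285637 · 2.645751 = -0.756

-0.756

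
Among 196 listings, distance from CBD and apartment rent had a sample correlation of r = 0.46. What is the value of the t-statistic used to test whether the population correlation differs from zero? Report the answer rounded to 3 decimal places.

7.216

1 − r² = 1 − 0.2116 = 0.7884;  √(1−r²) = 0.887919
√(n−2) = √194 = 13.928388
t = r·√(n−2)/√(1−r²) = 0.46 · 13.928388 / 0.887919 = 7.216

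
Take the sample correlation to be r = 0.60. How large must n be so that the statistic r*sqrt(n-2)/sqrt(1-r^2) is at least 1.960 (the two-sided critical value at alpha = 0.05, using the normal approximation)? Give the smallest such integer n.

9

Need r·√(n−2)/√(1−r²) ≥ 1.960
√(n−2) ≥ 1.960·√(1−0.3600) / 0.60 = 1.960·0.800000 / 0.60 = 2.6133
n−2 ≥ 6.8293  ⇒  n ≥ 8.8293
Smallest integer n = 9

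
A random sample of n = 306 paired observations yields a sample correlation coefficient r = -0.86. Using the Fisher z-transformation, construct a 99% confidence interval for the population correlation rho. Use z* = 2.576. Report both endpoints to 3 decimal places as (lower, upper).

Fisher z: z_r = atanh(r) = ½·ln((1+(-0.86))/(1−(-0.86))) = -1.293345
SE(z) = 1/√(n−3) = 1/√303 = 0.057448
99% ⇒ z* = 2.576; margin = 2.576·0.057448 = 0.147986
CI on z-scale: (-1.441331, -1.145359)
Back-transform: tanh(-1.441331) = -0.893965, tanh(-1.145359) = -0.816211

(-0.894, -0.816)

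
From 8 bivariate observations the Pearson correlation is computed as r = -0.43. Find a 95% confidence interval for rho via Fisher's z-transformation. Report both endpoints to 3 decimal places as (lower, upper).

(-0.871, 0.394)

z_r = atanh(-0.43) = -0.459897;  SE = 1/√(n−3) = 1/√5 = 0.447214
z-limits: -0.459897 ± 1.960·0.447214 = -0.459897 ± 0.876539 = [-1.336436, 0.416642]
ρ-limits: (tanh -1.336436, tanh 0.416642) = (-0.871, 0.394)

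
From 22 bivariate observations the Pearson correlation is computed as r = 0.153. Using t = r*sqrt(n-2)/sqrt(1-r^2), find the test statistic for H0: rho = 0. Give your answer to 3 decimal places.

0.692

t = r·√(n−2) / √(1−r²) with r = 0.153, n = 22
  = 0.153·√20 / √(1 − 0.023409)
  = 0.153·4.472136 / 0.988226
  = 0.684237 / 0.988226 = 0.692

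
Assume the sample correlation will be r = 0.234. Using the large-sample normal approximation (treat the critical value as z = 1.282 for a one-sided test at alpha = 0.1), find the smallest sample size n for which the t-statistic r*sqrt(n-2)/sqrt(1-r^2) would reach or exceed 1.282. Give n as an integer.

31

r√(n−2)/√(1−r²) ≥ 1.282  ⇔  n−2 ≥ (1.282)²·(1−r²)/r²
(1−r²)/r² = (1−0.054756)/0.054756 = 17.2628
n ≥ 2 + 1.643524·17.2628 = 2 + 28.3718 = 30.3718
⌈30.3718⌉ = 31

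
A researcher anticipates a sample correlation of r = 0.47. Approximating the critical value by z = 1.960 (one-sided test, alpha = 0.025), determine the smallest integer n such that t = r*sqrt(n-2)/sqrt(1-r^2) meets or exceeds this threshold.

r√(n−2)/√(1−r²) ≥ 1.960  ⇔  n−2 ≥ (1.960)²·(1−r²)/r²
(1−r²)/r² = (1−0.2209)/0.2209 = 3.5269
n ≥ 2 + 3.8416·3.5269 = 2 + 13.5489 = 15.5489
⌈15.5489⌉ = 16

16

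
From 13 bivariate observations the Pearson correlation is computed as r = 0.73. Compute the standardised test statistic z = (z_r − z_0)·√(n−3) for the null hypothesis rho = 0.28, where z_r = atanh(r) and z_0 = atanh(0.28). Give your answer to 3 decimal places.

Fisher z: atanh(0.73) = 0.928727, atanh(0.28) = 0.287682
z = (z_r − z_0)·√(n−3) = (0.928727 − 0.287682)·√10 = 0.641045 · 3.162278 = 2.027

2.027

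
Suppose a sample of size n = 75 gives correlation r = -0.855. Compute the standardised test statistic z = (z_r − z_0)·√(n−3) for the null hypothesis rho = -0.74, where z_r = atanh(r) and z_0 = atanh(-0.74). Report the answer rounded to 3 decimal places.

-2.749

z_r = atanh(-0.855) = -1.274453,  z_0 = atanh(-0.74) = -0.950479
SE = 1/√(n−3) = 1/√72 = 0.117851
z = (z_r − z_0)/SE = (-1.274453 − (-0.950479)) / 0.117851 = -0.323974 / 0.117851 = -2.749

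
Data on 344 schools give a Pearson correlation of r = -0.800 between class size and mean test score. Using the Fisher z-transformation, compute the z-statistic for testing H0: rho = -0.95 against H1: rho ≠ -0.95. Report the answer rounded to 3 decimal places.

13.539

Fisher z: atanh(-0.800) = -1.098612, atanh(-0.95) = -1.831781
z = (z_r − z_0)·√(n−3) = (-1.098612 − (-1.831781))·√341 = 0.733169 · 18.466185 = 13.539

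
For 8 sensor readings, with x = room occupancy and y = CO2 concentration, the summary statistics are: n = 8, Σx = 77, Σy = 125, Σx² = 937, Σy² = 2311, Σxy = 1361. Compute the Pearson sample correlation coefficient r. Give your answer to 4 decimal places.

Numerator: nΣxy − (Σx)(Σy) = 8·1361 − (77)(125) = 1263
Denominator: √[(nΣx²−(Σx)²)(nΣy²−(Σy)²)]
  nΣx²−(Σx)² = 8·937 − 5929 = 1567;  nΣy²−(Σy)² = 8·2311 − 15625 = 2863
  √(1567·2863) = √4486321 = 2118.0937
r = 1263 / 2118.0937 = 0.5963

0.5963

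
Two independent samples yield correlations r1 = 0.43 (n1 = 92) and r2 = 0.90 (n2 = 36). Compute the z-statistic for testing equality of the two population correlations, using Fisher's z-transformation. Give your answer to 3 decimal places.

-4.967

z1 = atanh(0.43) = 0.459897,  z2 = atanh(0.90) = 1.472219
SE = √(1/(n1−3) + 1/(n2−3)) = √(1/89 + 1/33) = √(0.0112360 + 0.0303030) = √0.0415390 = 0.203811
z = (z1 − z2)/SE = (0.459897 − 1.472219) / 0.203811 = -1.012322 / 0.203811 = -4.967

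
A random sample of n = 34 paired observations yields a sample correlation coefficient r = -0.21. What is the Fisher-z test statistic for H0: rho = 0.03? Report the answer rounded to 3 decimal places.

z_r = atanh(-0.21) = -0.213171,  z_0 = atanh(0.03) = 0.030009
SE = 1/√(n−3) = 1/√31 = 0.179605
z = (z_r − z_0)/SE = (-0.213171 − 0.030009) / 0.179605 = -0.243180 / 0.179605 = -1.354

-1.354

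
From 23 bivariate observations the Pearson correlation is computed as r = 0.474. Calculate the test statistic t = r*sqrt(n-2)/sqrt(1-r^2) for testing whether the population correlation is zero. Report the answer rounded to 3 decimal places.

1 − r² = 1 − 0.224676 = 0.775324;  √(1−r²) = 0.880525
√(n−2) = √21 = 4.582576
t = r·√(n−2)/√(1−r²) = 0.474 · 4.582576 / 0.880525 = 2.467

2.467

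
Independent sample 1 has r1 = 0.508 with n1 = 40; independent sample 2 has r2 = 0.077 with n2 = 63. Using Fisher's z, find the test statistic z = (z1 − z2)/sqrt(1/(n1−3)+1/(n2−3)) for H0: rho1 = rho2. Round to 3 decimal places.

2.310

z1 = atanh(0.508) = 0.560030,  z2 = atanh(0.077) = 0.077153
SE = √(1/(n1−3) + 1/(n2−3)) = √(1/37 + 1/60) = √(0.0270270 + 0.0166667) = √0.0436937 = 0.209030
z = (z1 − z2)/SE = (0.560030 − 0.077153) / 0.209030 = 0.482877 / 0.209030 = 2.310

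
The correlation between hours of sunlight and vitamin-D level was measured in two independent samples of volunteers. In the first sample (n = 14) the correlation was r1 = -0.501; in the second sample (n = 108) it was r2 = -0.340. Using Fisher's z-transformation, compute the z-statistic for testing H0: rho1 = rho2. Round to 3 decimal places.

Fisher z-transforms: z1 = atanh(-0.501) = -0.550640, z2 = atanh(-0.340) = -0.354093; difference d = -0.196547
Var(d) = 1/11 + 1/105 = 0.0909091 + 0.0095238 = 0.1004329
z = d/√Var(d) = -0.196547 / √0.1004329 = -0.196547 / 0.316912 = -0.620

-0.620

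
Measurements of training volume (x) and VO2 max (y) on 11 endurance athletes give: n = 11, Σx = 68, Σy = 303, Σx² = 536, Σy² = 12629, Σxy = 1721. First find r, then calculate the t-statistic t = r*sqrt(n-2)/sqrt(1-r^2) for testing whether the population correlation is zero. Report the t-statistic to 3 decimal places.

S_xy = nΣxy − ΣxΣy = 11·1721 − 68·303 = 18931 − 20604 = -1673
S_xx = nΣx² − (Σx)² = 11·536 − 68² = 5896 − 4624 = 1272
S_yy = nΣy² − (Σy)² = 11·12629 − 303² = 138919 − 91809 = 47110
r = S_xy / √(S_xx·S_yy) = -1673 / √(1272·47110) = -1673 / √59923920 = -1673 / 7741.0542 = -0.2161
t = r·√(n−2)/√(1−r²) = -0.2161·√9 / √(1−0.046699) = -0.648300 / 0.976371 = -0.664

-0.664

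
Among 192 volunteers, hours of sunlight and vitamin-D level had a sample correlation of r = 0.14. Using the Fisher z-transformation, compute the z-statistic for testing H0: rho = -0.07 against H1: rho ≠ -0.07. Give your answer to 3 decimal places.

z_r = atanh(0.14) = 0.140926,  z_0 = atanh(-0.07) = -0.070115
SE = 1/√(n−3) = 1/√189 = 0.072739
z = (z_r − z_0)/SE = (0.140926 − (-0.070115)) / 0.072739 = 0.211041 / 0.072739 = 2.901

2.901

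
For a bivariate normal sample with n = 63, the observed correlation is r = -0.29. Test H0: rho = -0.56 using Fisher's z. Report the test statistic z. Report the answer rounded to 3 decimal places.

2.589

Fisher z: atanh(-0.29) = -0.298566, atanh(-0.56) = -0.632833
z = (z_r − z_0)·√(n−3) = (-0.298566 − (-0.632833))·√60 = 0.334267 · 7.745967 = 2.589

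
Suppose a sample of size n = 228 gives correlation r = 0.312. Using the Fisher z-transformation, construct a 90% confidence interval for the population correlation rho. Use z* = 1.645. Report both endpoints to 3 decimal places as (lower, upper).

(0.210, 0.407)

z_r = atanh(0.312) = 0.322760;  SE = 1/√(n−3) = 1/√225 = 0.066667
z-limits: 0.322760 ± 1.645·0.066667 = 0.322760 ± 0.109667 = [0.213093, 0.432427]
ρ-limits: (tanh 0.213093, tanh 0.432427) = (0.210, 0.407)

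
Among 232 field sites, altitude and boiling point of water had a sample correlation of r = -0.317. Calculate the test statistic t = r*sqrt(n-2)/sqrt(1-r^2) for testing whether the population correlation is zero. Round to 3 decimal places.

-5.069

t = r·√(n−2) / √(1−r²) with r = -0.317, n = 232
  = -0.317·√230 / √(1 − 0.100489)
  = -0.317·15.165751 / 0.948426
  = -4.807543 / 0.948426 = -5.069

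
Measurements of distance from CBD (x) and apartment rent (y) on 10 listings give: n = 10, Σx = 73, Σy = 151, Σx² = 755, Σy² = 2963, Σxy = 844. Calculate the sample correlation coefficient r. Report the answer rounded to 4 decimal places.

-0.6632

Numerator: nΣxy − (Σx)(Σy) = 10·844 − (73)(151) = -2583
Denominator: √[(nΣx²−(Σx)²)(nΣy²−(Σy)²)]
  nΣx²−(Σx)² = 10·755 − 5329 = 2221;  nΣy²−(Σy)² = 10·2963 − 22801 = 6829
  √(2221·6829) = √15167209 = 3894.5101
r = -2583 / 3894.5101 = -0.6632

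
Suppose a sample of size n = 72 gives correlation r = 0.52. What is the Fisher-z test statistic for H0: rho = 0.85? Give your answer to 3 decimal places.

Fisher z: atanh(0.52) = 0.576340, atanh(0.85) = 1.256153
z = (z_r − z_0)·√(n−3) = (0.576340 − 1.256153)·√69 = -0.679813 · 8.306624 = -5.647

-5.647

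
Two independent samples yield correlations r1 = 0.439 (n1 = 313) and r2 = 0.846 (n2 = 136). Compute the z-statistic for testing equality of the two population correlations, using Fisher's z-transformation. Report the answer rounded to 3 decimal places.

-7.437

Fisher z-transforms: z1 = atanh(0.439) = 0.470991, z2 = atanh(0.846) = 1.241912; difference d = -0.770921
Var(d) = 1/310 + 1/133 = 0.0032258 + 0.0075188 = 0.0107446
z = d/√Var(d) = -0.770921 / √0.0107446 = -0.770921 / 0.103656 = -7.437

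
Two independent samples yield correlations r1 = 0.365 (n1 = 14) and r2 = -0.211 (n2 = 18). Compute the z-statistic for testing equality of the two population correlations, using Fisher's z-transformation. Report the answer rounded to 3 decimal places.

1.504

z1 = atanh(0.365) = 0.382642,  z2 = atanh(-0.211) = -0.214218
SE = √(1/(n1−3) + 1/(n2−3)) = √(1/11 + 1/15) = √(0.0909091 + 0.0666667) = √0.1575758 = 0.396958
z = (z1 − z2)/SE = (0.382642 − (-0.214218)) / 0.396958 = 0.596860 / 0.396958 = 1.504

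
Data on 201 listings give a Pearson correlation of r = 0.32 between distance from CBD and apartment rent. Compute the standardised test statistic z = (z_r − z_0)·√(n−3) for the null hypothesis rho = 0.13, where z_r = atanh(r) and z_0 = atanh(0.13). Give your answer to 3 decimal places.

z_r = atanh(0.32) = 0.331647,  z_0 = atanh(0.13) = 0.130740
SE = 1/√(n−3) = 1/√198 = 0.071067
z = (z_r − z_0)/SE = (0.331647 − 0.130740) / 0.071067 = 0.200907 / 0.071067 = 2.827

2.827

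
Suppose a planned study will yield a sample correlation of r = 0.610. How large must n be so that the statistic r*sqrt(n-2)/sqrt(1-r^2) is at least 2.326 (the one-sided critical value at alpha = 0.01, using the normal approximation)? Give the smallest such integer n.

12

r√(n−2)/√(1−r²) ≥ 2.326  ⇔  n−2 ≥ (2.326)²·(1−r²)/r²
(1−r²)/r² = (1−0.372100)/0.372100 = 1.6874
n ≥ 2 + 5.410276·1.6874 = 2 + 9.1293 = 11.1293
⌈11.1293⌉ = 12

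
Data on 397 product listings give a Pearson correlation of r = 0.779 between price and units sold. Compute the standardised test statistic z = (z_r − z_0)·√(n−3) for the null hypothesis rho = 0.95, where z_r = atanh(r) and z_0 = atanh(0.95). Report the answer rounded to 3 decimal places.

-15.660

Fisher z: atanh(0.779) = 1.042822, atanh(0.95) = 1.831781
z = (z_r − z_0)·√(n−3) = (1.042822 − 1.831781)·√394 = -0.788959 · 19.849433 = -15.660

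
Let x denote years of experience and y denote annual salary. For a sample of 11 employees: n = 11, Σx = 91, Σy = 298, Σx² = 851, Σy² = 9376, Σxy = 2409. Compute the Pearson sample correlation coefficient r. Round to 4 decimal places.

-0.1573

S_xy = nΣxy − ΣxΣy = 11·2409 − 91·298 = 26499 − 27118 = -619
S_xx = nΣx² − (Σx)² = 11·851 − 91² = 9361 − 8281 = 1080
S_yy = nΣy² − (Σy)² = 11·9376 − 298² = 103136 − 88804 = 14332
r = S_xy / √(S_xx·S_yy) = -619 / √(1080·14332) = -619 / √15478560 = -619 / 3934.2801 = -0.1573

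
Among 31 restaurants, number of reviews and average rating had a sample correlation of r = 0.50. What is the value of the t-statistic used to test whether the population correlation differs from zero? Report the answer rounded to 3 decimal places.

3.109

1 − r² = 1 − 0.2500 = 0.7500;  √(1−r²) = 0.866025
√(n−2) = √29 = 5.385165
t = r·√(n−2)/√(1−r²) = 0.50 · 5.385165 / 0.866025 = 3.109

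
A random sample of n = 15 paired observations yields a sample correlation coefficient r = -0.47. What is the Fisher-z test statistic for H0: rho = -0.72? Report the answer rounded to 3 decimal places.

1.377

z_r = atanh(-0.47) = -0.510070,  z_0 = atanh(-0.72) = -0.907645
SE = 1/√(n−3) = 1/√12 = 0.288675
z = (z_r − z_0)/SE = (-0.510070 − (-0.907645)) / 0.288675 = 0.397575 / 0.288675 = 1.377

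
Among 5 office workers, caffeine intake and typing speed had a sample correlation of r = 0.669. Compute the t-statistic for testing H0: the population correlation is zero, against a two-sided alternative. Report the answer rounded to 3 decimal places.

t = r·√(n−2) / √(1−r²) with r = 0.669, n = 5
  = 0.669·√3 / √(1 − 0.447561)
  = 0.669·1.732051 / 0.743262
  = 1.158742 / 0.743262 = 1.559

1.559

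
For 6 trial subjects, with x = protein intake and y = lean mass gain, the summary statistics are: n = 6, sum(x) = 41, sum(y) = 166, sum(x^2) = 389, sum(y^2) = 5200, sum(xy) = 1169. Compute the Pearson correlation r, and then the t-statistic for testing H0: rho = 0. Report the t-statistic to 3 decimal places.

S_xy = nΣxy − ΣxΣy = 6·1169 − 41·166 = 7014 − 6806 = 208
S_xx = nΣx² − (Σx)² = 6·389 − 41² = 2334 − 1681 = 653
S_yy = nΣy² − (Σy)² = 6·5200 − 166² = 31200 − 27556 = 3644
r = S_xy / √(S_xx·S_yy) = 208 / √(653·3644) = 208 / √2379532 = 208 / 1542.5732 = 0.1348
t = r·√(n−2)/√(1−r²) = 0.1348·√4 / √(1−0.018171) = 0.269600 / 0.990873 = 0.272

0.272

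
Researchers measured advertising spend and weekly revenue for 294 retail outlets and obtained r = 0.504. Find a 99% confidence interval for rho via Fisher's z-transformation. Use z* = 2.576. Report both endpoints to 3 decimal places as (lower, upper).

z_r = atanh(0.504) = 0.554654;  SE = 1/√(n−3) = 1/√291 = 0.058621
z-limits: 0.554654 ± 2.576·0.058621 = 0.554654 ± 0.151008 = [0.403646, 0.705662]
ρ-limits: (tanh 0.403646, tanh 0.705662) = (0.383, 0.608)

(0.383, 0.608)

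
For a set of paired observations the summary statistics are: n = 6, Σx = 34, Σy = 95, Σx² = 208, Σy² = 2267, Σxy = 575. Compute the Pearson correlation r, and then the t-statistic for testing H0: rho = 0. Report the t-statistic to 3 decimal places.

0.721

Numerator: nΣxy − (Σx)(Σy) = 6·575 − (34)(95) = 220
Denominator: √[(nΣx²−(Σx)²)(nΣy²−(Σy)²)]
  nΣx²−(Σx)² = 6·208 − 1156 = 92;  nΣy²−(Σy)² = 6·2267 − 9025 = 4577
  √(92·4577) = √421084 = 648.9099
r = 220 / 648.9099 = 0.3390
t = r·√(n−2)/√(1−r²) = 0.3390·√4 / √(1−0.114921) = 0.678000 / 0.940786 = 0.721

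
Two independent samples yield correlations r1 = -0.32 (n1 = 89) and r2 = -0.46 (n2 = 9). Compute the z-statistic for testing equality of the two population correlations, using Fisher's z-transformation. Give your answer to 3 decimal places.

0.392

z1 = atanh(-0.32) = -0.331647,  z2 = atanh(-0.46) = -0.497311
SE = √(1/(n1−3) + 1/(n2−3)) = √(1/86 + 1/6) = √(0.0116279 + 0.1666667) = √0.1782946 = 0.422249
z = (z1 − z2)/SE = (-0.331647 − (-0.497311)) / 0.422249 = 0.165664 / 0.422249 = 0.392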